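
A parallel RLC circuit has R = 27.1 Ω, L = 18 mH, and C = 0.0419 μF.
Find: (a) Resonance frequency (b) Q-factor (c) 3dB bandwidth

Step 1 — Resonance: ω₀ = 1/√(LC) = 1/√(0.018·4.19e-08) = 3.641e+04 rad/s.
Step 2 — f₀ = ω₀/(2π) = 5795 Hz.
Step 3 — Parallel Q: Q = R/(ω₀L) = 27.1/(3.641e+04·0.018) = 0.04135.
Step 4 — Bandwidth: Δω = ω₀/Q = 8.807e+05 rad/s; BW = Δω/(2π) = 1.402e+05 Hz.

(a) f₀ = 5795 Hz  (b) Q = 0.04135  (c) BW = 1.402e+05 Hz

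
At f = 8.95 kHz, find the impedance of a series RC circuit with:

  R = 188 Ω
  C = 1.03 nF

Step 1 — Angular frequency: ω = 2π·f = 2π·8950 = 5.623e+04 rad/s.
Step 2 — Component impedances:
  R: Z = R = 188 Ω
  C: Z = 1/(jωC) = -j/(ω·C) = 0 - j1.726e+04 Ω
Step 3 — Series combination: Z_total = R + C = 188 - j1.726e+04 Ω = 1.727e+04∠-89.4° Ω.

Z = 188 - j1.726e+04 Ω = 1.727e+04∠-89.4° Ω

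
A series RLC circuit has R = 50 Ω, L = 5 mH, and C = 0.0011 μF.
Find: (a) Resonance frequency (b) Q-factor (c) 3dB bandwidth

Step 1 — Resonance condition Im(Z)=0 gives ω₀ = 1/√(LC).
Step 2 — ω₀ = 1/√(0.005·1.1e-09) = 4.264e+05 rad/s.
Step 3 — f₀ = ω₀/(2π) = 6.786e+04 Hz.
Step 4 — Series Q: Q = ω₀L/R = 4.264e+05·0.005/50 = 42.64.
Step 5 — 3dB bandwidth: Δω = ω₀/Q = 1e+04 rad/s; BW = Δω/(2π) = 1592 Hz.

(a) f₀ = 6.786e+04 Hz  (b) Q = 42.64  (c) BW = 1592 Hz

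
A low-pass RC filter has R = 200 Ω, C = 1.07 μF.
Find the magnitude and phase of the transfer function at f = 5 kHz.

Step 1 — Angular frequency: ω = 2π·5000 = 3.142e+04 rad/s.
Step 2 — Transfer function: H(jω) = 1/(1 + jωRC).
Step 3 — Denominator: 1 + jωRC = 1 + j·3.142e+04·200·1.07e-06 = 1 + j6.723.
Step 4 — H = 0.02165 - j0.1455.
Step 5 — Magnitude: |H| = 0.1471 (-16.6 dB); phase: φ = -81.5°.

|H| = 0.1471 (-16.6 dB), φ = -81.5°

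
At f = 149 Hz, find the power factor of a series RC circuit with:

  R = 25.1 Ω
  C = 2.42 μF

Step 1 — Angular frequency: ω = 2π·f = 2π·149 = 936.2 rad/s.
Step 2 — Component impedances:
  R: Z = R = 25.1 Ω
  C: Z = 1/(jωC) = -j/(ω·C) = 0 - j441.4 Ω
Step 3 — Series combination: Z_total = R + C = 25.1 - j441.4 Ω = 442.1∠-86.7° Ω.
Step 4 — Power factor: PF = cos(φ) = Re(Z)/|Z| = 25.1/442.1 = 0.05677.
Step 5 — Type: Im(Z) = -441.4 ⇒ leading (phase φ = -86.7°).

PF = 0.05677 (leading, φ = -86.7°)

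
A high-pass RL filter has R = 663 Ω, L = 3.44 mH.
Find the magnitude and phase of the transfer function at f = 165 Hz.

Step 1 — Angular frequency: ω = 2π·165 = 1037 rad/s.
Step 2 — Transfer function: H(jω) = jωL/(R + jωL).
Step 3 — Numerator jωL = j·3.566; denominator R + jωL = 663 + j3.566.
Step 4 — H = 2.893e-05 + j0.005379.
Step 5 — Magnitude: |H| = 0.005379 (-45.4 dB); phase: φ = 89.7°.

|H| = 0.005379 (-45.4 dB), φ = 89.7°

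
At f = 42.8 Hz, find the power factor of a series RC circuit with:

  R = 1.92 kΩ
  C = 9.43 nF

Step 1 — Angular frequency: ω = 2π·f = 2π·42.8 = 268.9 rad/s.
Step 2 — Component impedances:
  R: Z = R = 1920 Ω
  C: Z = 1/(jωC) = -j/(ω·C) = 0 - j3.943e+05 Ω
Step 3 — Series combination: Z_total = R + C = 1920 - j3.943e+05 Ω = 3.943e+05∠-89.7° Ω.
Step 4 — Power factor: PF = cos(φ) = Re(Z)/|Z| = 1920/3.943e+05 = 0.004869.
Step 5 — Type: Im(Z) = -3.943e+05 ⇒ leading (phase φ = -89.7°).

PF = 0.004869 (leading, φ = -89.7°)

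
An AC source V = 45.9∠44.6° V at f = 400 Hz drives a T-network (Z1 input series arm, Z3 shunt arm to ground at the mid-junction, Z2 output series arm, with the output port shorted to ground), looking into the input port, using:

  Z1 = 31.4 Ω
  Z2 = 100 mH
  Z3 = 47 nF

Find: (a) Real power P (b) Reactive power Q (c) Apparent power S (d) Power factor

Step 1 — Angular frequency: ω = 2π·f = 2π·400 = 2513 rad/s.
Step 2 — Component impedances:
  Z1: Z = R = 31.4 Ω
  Z2: Z = jωL = j·2513·0.1 = 0 + j251.3 Ω
  Z3: Z = 1/(jωC) = -j/(ω·C) = 0 - j8466 Ω
Step 3 — With the output port shorted to ground, the output series arm Z2 runs from the junction to ground; the shunt arm Z3 also runs from the junction to ground. They appear in parallel: Z3 || Z2 = 0 + j259 Ω.
Step 4 — Series with input arm Z1: Z_in = Z1 + (Z3 || Z2) = 31.4 + j259 Ω = 260.9∠83.1° Ω.
Step 5 — Source phasor: V = 45.9∠44.6° V = 32.68 + j32.23 V.
Step 6 — Current: I = V / Z = 0.1377 - j0.1095 A = 0.1759∠-38.5° A.
Step 7 — Complex power: S = V·I* = 0.9718 + j8.016 VA.
Step 8 — Real power: P = Re(S) = 0.9718 W.
Step 9 — Reactive power: Q = Im(S) = 8.016 VAR.
Step 10 — Apparent power: |S| = 8.075 VA.
Step 11 — Power factor: PF = P/|S| = 0.1203 (lagging).

(a) P = 0.9718 W  (b) Q = 8.016 VAR  (c) S = 8.075 VA  (d) PF = 0.1203 (lagging)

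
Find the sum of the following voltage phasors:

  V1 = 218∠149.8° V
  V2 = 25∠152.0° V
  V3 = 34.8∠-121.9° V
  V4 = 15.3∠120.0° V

Step 1 — Convert each phasor to rectangular form:
  V1 = 218·(cos(149.8°) + j·sin(149.8°)) = -188.4 + j109.7 V
  V2 = 25·(cos(152.0°) + j·sin(152.0°)) = -22.07 + j11.74 V
  V3 = 34.8·(cos(-121.9°) + j·sin(-121.9°)) = -18.39 - j29.54 V
  V4 = 15.3·(cos(120.0°) + j·sin(120.0°)) = -7.65 + j13.25 V
Step 2 — Sum components: V_total = -236.5 + j105.1 V.
Step 3 — Convert to polar: |V_total| = 258.8 V, ∠V_total = 156.0°.

V_total = 258.8∠156.0° V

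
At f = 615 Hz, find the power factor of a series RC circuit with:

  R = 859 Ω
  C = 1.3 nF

Step 1 — Angular frequency: ω = 2π·f = 2π·615 = 3864 rad/s.
Step 2 — Component impedances:
  R: Z = R = 859 Ω
  C: Z = 1/(jωC) = -j/(ω·C) = 0 - j1.991e+05 Ω
Step 3 — Series combination: Z_total = R + C = 859 - j1.991e+05 Ω = 1.991e+05∠-89.8° Ω.
Step 4 — Power factor: PF = cos(φ) = Re(Z)/|Z| = 859/1.9907e+05 = 0.004315.
Step 5 — Type: Im(Z) = -1.991e+05 ⇒ leading (phase φ = -89.8°).

PF = 0.004315 (leading, φ = -89.8°)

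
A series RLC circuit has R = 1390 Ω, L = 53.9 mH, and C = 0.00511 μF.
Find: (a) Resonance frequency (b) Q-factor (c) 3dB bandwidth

Step 1 — Resonance: ω₀ = 1/√(LC) = 1/√(0.0539·5.11e-09) = 6.026e+04 rad/s.
Step 2 — f₀ = ω₀/(2π) = 9590 Hz.
Step 3 — Series Q: Q = ω₀L/R = 6.026e+04·0.0539/1390 = 2.337.
Step 4 — Bandwidth: Δω = ω₀/Q = 2.579e+04 rad/s; BW = Δω/(2π) = 4104 Hz.

(a) f₀ = 9590 Hz  (b) Q = 2.337  (c) BW = 4104 Hz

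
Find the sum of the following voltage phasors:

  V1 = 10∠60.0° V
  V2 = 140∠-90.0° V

Step 1 — Convert each phasor to rectangular form:
  V1 = 10·(cos(60.0°) + j·sin(60.0°)) = 5 + j8.66 V
  V2 = 140·(cos(-90.0°) + j·sin(-90.0°)) = 0 - j140 V
Step 2 — Sum components: V_total = 5 - j131.3 V.
Step 3 — Convert to polar: |V_total| = 131.4 V, ∠V_total = -87.8°.

V_total = 131.4∠-87.8° V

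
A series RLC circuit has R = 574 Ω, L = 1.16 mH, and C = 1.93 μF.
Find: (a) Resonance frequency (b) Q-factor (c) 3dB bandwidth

Step 1 — Resonance: ω₀ = 1/√(LC) = 1/√(0.00116·1.93e-06) = 2.113e+04 rad/s.
Step 2 — f₀ = ω₀/(2π) = 3364 Hz.
Step 3 — Series Q: Q = ω₀L/R = 2.113e+04·0.00116/574 = 0.04271.
Step 4 — Bandwidth: Δω = ω₀/Q = 4.948e+05 rad/s; BW = Δω/(2π) = 7.875e+04 Hz.

(a) f₀ = 3364 Hz  (b) Q = 0.04271  (c) BW = 7.875e+04 Hz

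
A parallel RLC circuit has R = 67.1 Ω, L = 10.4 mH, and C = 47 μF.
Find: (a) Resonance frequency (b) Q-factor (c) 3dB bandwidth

Step 1 — Resonance: ω₀ = 1/√(LC) = 1/√(0.0104·4.7e-05) = 1430 rad/s.
Step 2 — f₀ = ω₀/(2π) = 227.6 Hz.
Step 3 — Parallel Q: Q = R/(ω₀L) = 67.1/(1430·0.0104) = 4.511.
Step 4 — Bandwidth: Δω = ω₀/Q = 317.1 rad/s; BW = Δω/(2π) = 50.47 Hz.

(a) f₀ = 227.6 Hz  (b) Q = 4.511  (c) BW = 50.47 Hz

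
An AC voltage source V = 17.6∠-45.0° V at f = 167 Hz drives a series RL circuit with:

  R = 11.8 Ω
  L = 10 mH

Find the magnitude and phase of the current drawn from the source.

Step 1 — Angular frequency: ω = 2π·f = 2π·167 = 1049 rad/s.
Step 2 — Component impedances:
  R: Z = R = 11.8 Ω
  L: Z = jωL = j·1049·0.01 = 0 + j10.49 Ω
Step 3 — Series combination: Z_total = R + L = 11.8 + j10.49 Ω = 15.79∠41.6° Ω.
Step 4 — Source phasor: V = 17.6∠-45.0° V = 12.45 - j12.45 V.
Step 5 — Ohm's law: I = V / Z_total = (12.45 - j12.45) / (11.8 + j10.49) = 0.06524 - j1.113 A.
Step 6 — Convert to polar: |I| = 1.115 A, ∠I = -86.6°.

I = 1.115∠-86.6° A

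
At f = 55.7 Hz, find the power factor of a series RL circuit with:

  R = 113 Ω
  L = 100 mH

Step 1 — Angular frequency: ω = 2π·f = 2π·55.7 = 350 rad/s.
Step 2 — Component impedances:
  R: Z = R = 113 Ω
  L: Z = jωL = j·350·0.1 = 0 + j35 Ω
Step 3 — Series combination: Z_total = R + L = 113 + j35 Ω = 118.3∠17.2° Ω.
Step 4 — Power factor: PF = cos(φ) = Re(Z)/|Z| = 113/118.3 = 0.9552.
Step 5 — Type: Im(Z) = 35 ⇒ lagging (phase φ = 17.2°).

PF = 0.9552 (lagging, φ = 17.2°)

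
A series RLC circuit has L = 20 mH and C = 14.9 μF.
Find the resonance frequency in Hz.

Step 1 — Resonance condition Im(Z)=0 gives ω₀ = 1/√(LC).
Step 2 — ω₀ = 1/√(0.02·1.49e-05) = 1832 rad/s.
Step 3 — f₀ = ω₀/(2π) = 291.5 Hz.

f₀ = 291.5 Hz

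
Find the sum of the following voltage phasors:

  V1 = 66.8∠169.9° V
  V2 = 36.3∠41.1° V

Step 1 — Convert each phasor to rectangular form:
  V1 = 66.8·(cos(169.9°) + j·sin(169.9°)) = -65.76 + j11.71 V
  V2 = 36.3·(cos(41.1°) + j·sin(41.1°)) = 27.35 + j23.86 V
Step 2 — Sum components: V_total = -38.41 + j35.58 V.
Step 3 — Convert to polar: |V_total| = 52.36 V, ∠V_total = 137.2°.

V_total = 52.36∠137.2° V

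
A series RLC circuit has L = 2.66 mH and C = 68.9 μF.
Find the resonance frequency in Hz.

Step 1 — Resonance condition Im(Z)=0 gives ω₀ = 1/√(LC).
Step 2 — ω₀ = 1/√(0.00266·6.89e-05) = 2336 rad/s.
Step 3 — f₀ = ω₀/(2π) = 371.8 Hz.

f₀ = 371.8 Hz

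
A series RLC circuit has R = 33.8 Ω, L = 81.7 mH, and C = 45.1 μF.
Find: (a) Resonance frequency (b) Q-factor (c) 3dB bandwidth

Step 1 — Resonance condition Im(Z)=0 gives ω₀ = 1/√(LC).
Step 2 — ω₀ = 1/√(0.0817·4.51e-05) = 521 rad/s.
Step 3 — f₀ = ω₀/(2π) = 82.91 Hz.
Step 4 — Series Q: Q = ω₀L/R = 521·0.0817/33.8 = 1.259.
Step 5 — 3dB bandwidth: Δω = ω₀/Q = 413.7 rad/s; BW = Δω/(2π) = 65.84 Hz.

(a) f₀ = 82.91 Hz  (b) Q = 1.259  (c) BW = 65.84 Hz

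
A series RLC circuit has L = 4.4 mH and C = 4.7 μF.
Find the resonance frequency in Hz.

Step 1 — Resonance condition Im(Z)=0 gives ω₀ = 1/√(LC).
Step 2 — ω₀ = 1/√(0.0044·4.7e-06) = 6954 rad/s.
Step 3 — f₀ = ω₀/(2π) = 1107 Hz.

f₀ = 1107 Hz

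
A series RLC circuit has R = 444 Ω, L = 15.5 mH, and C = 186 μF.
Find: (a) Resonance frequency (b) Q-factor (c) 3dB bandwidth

Step 1 — Resonance: ω₀ = 1/√(LC) = 1/√(0.0155·0.000186) = 588.9 rad/s.
Step 2 — f₀ = ω₀/(2π) = 93.73 Hz.
Step 3 — Series Q: Q = ω₀L/R = 588.9·0.0155/444 = 0.02056.
Step 4 — Bandwidth: Δω = ω₀/Q = 2.865e+04 rad/s; BW = Δω/(2π) = 4559 Hz.

(a) f₀ = 93.73 Hz  (b) Q = 0.02056  (c) BW = 4559 Hz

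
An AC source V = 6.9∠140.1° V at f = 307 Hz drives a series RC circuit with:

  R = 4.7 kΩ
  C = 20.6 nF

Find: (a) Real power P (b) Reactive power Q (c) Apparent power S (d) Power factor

Step 1 — Angular frequency: ω = 2π·f = 2π·307 = 1929 rad/s.
Step 2 — Component impedances:
  R: Z = R = 4700 Ω
  C: Z = 1/(jωC) = -j/(ω·C) = 0 - j2.517e+04 Ω
Step 3 — Series combination: Z_total = R + C = 4700 - j2.517e+04 Ω = 2.56e+04∠-79.4° Ω.
Step 4 — Source phasor: V = 6.9∠140.1° V = -5.293 + j4.426 V.
Step 5 — Current: I = V / Z = -0.0002079 - j0.0001715 A = 0.0002695∠-140.5° A.
Step 6 — Complex power: S = V·I* = 0.0003414 - j0.001828 VA.
Step 7 — Real power: P = Re(S) = 0.0003414 W.
Step 8 — Reactive power: Q = Im(S) = -0.001828 VAR.
Step 9 — Apparent power: |S| = 0.00186 VA.
Step 10 — Power factor: PF = P/|S| = 0.1836 (leading).

(a) P = 0.0003414 W  (b) Q = -0.001828 VAR  (c) S = 0.00186 VA  (d) PF = 0.1836 (leading)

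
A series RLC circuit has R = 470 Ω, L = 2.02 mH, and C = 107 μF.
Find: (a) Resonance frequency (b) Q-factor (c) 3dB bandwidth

Step 1 — Resonance: ω₀ = 1/√(LC) = 1/√(0.00202·0.000107) = 2151 rad/s.
Step 2 — f₀ = ω₀/(2π) = 342.3 Hz.
Step 3 — Series Q: Q = ω₀L/R = 2151·0.00202/470 = 0.009245.
Step 4 — Bandwidth: Δω = ω₀/Q = 2.327e+05 rad/s; BW = Δω/(2π) = 3.703e+04 Hz.

(a) f₀ = 342.3 Hz  (b) Q = 0.009245  (c) BW = 3.703e+04 Hz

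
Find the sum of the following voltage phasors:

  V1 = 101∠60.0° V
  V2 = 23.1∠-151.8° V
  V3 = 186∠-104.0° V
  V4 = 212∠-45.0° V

Step 1 — Convert each phasor to rectangular form:
  V1 = 101·(cos(60.0°) + j·sin(60.0°)) = 50.5 + j87.47 V
  V2 = 23.1·(cos(-151.8°) + j·sin(-151.8°)) = -20.36 - j10.92 V
  V3 = 186·(cos(-104.0°) + j·sin(-104.0°)) = -45 - j180.5 V
  V4 = 212·(cos(-45.0°) + j·sin(-45.0°)) = 149.9 - j149.9 V
Step 2 — Sum components: V_total = 135.1 - j253.8 V.
Step 3 — Convert to polar: |V_total| = 287.5 V, ∠V_total = -62.0°.

V_total = 287.5∠-62.0° V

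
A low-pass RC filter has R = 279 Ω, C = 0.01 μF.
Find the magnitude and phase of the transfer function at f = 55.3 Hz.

Step 1 — Angular frequency: ω = 2π·55.3 = 347.5 rad/s.
Step 2 — Transfer function: H(jω) = 1/(1 + jωRC).
Step 3 — Denominator: 1 + jωRC = 1 + j·347.5·279·1e-08 = 1 + j0.0009694.
Step 4 — H = 1 - j0.0009694.
Step 5 — Magnitude: |H| = 1 (-0.0 dB); phase: φ = -0.1°.

|H| = 1 (-0.0 dB), φ = -0.1°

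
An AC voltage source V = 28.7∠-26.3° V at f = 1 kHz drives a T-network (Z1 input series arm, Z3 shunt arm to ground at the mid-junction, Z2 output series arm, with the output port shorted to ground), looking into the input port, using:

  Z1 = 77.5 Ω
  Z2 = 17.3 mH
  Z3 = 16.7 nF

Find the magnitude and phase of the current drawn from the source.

Step 1 — Angular frequency: ω = 2π·f = 2π·1000 = 6283 rad/s.
Step 2 — Component impedances:
  Z1: Z = R = 77.5 Ω
  Z2: Z = jωL = j·6283·0.0173 = 0 + j108.7 Ω
  Z3: Z = 1/(jωC) = -j/(ω·C) = 0 - j9530 Ω
Step 3 — With the output port shorted to ground, the output series arm Z2 runs from the junction to ground; the shunt arm Z3 also runs from the junction to ground. They appear in parallel: Z3 || Z2 = 0 + j110 Ω.
Step 4 — Series with input arm Z1: Z_in = Z1 + (Z3 || Z2) = 77.5 + j110 Ω = 134.5∠54.8° Ω.
Step 5 — Source phasor: V = 28.7∠-26.3° V = 25.73 - j12.72 V.
Step 6 — Ohm's law: I = V / Z_total = (25.73 - j12.72) / (77.5 + j110) = 0.03293 - j0.2108 A.
Step 7 — Convert to polar: |I| = 0.2133 A, ∠I = -81.1°.

I = 0.2133∠-81.1° A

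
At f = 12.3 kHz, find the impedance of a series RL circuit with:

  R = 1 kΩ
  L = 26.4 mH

Step 1 — Angular frequency: ω = 2π·f = 2π·1.23e+04 = 7.728e+04 rad/s.
Step 2 — Component impedances:
  R: Z = R = 1000 Ω
  L: Z = jωL = j·7.728e+04·0.0264 = 0 + j2040 Ω
Step 3 — Series combination: Z_total = R + L = 1000 + j2040 Ω = 2272∠63.9° Ω.

Z = 1000 + j2040 Ω = 2272∠63.9° Ω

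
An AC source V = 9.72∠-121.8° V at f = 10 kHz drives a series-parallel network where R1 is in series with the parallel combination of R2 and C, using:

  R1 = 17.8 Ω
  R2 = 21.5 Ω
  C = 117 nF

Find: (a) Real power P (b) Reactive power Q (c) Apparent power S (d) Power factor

Step 1 — Angular frequency: ω = 2π·f = 2π·1e+04 = 6.283e+04 rad/s.
Step 2 — Component impedances:
  R1: Z = R = 17.8 Ω
  R2: Z = R = 21.5 Ω
  C: Z = 1/(jωC) = -j/(ω·C) = 0 - j136 Ω
Step 3 — Parallel branch: R2 || C = 1/(1/R2 + 1/C) = 20.98 - j3.315 Ω.
Step 4 — Series with R1: Z_total = R1 + (R2 || C) = 38.78 - j3.315 Ω = 38.92∠-4.9° Ω.
Step 5 — Source phasor: V = 9.72∠-121.8° V = -5.122 - j8.261 V.
Step 6 — Current: I = V / Z = -0.1131 - j0.2227 A = 0.2498∠-116.9° A.
Step 7 — Complex power: S = V·I* = 2.419 - j0.2068 VA.
Step 8 — Real power: P = Re(S) = 2.419 W.
Step 9 — Reactive power: Q = Im(S) = -0.2068 VAR.
Step 10 — Apparent power: |S| = 2.428 VA.
Step 11 — Power factor: PF = P/|S| = 0.9964 (leading).

(a) P = 2.419 W  (b) Q = -0.2068 VAR  (c) S = 2.428 VA  (d) PF = 0.9964 (leading)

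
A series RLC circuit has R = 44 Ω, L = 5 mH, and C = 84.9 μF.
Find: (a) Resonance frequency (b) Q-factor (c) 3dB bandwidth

Step 1 — Resonance: ω₀ = 1/√(LC) = 1/√(0.005·8.49e-05) = 1535 rad/s.
Step 2 — f₀ = ω₀/(2π) = 244.3 Hz.
Step 3 — Series Q: Q = ω₀L/R = 1535·0.005/44 = 0.1744.
Step 4 — Bandwidth: Δω = ω₀/Q = 8800 rad/s; BW = Δω/(2π) = 1401 Hz.

(a) f₀ = 244.3 Hz  (b) Q = 0.1744  (c) BW = 1401 Hz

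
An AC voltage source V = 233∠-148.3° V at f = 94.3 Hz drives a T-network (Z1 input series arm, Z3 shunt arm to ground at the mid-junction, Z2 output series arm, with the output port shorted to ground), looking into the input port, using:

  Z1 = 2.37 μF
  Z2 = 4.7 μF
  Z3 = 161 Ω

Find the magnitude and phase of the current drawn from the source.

Step 1 — Angular frequency: ω = 2π·f = 2π·94.3 = 592.5 rad/s.
Step 2 — Component impedances:
  Z1: Z = 1/(jωC) = -j/(ω·C) = 0 - j712.1 Ω
  Z2: Z = 1/(jωC) = -j/(ω·C) = 0 - j359.1 Ω
  Z3: Z = R = 161 Ω
Step 3 — With the output port shorted to ground, the output series arm Z2 runs from the junction to ground; the shunt arm Z3 also runs from the junction to ground. They appear in parallel: Z3 || Z2 = 134.1 - j60.1 Ω.
Step 4 — Series with input arm Z1: Z_in = Z1 + (Z3 || Z2) = 134.1 - j772.2 Ω = 783.8∠-80.2° Ω.
Step 5 — Source phasor: V = 233∠-148.3° V = -198.2 - j122.4 V.
Step 6 — Ohm's law: I = V / Z_total = (-198.2 - j122.4) / (134.1 - j772.2) = 0.1106 - j0.2759 A.
Step 7 — Convert to polar: |I| = 0.2973 A, ∠I = -68.1°.

I = 0.2973∠-68.1° A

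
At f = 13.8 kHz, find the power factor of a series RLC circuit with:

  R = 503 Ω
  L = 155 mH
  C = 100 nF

Step 1 — Angular frequency: ω = 2π·f = 2π·1.38e+04 = 8.671e+04 rad/s.
Step 2 — Component impedances:
  R: Z = R = 503 Ω
  L: Z = jωL = j·8.671e+04·0.155 = 0 + j1.344e+04 Ω
  C: Z = 1/(jωC) = -j/(ω·C) = 0 - j115.3 Ω
Step 3 — Series combination: Z_total = R + L + C = 503 + j1.332e+04 Ω = 1.333e+04∠87.8° Ω.
Step 4 — Power factor: PF = cos(φ) = Re(Z)/|Z| = 503/13334 = 0.03772.
Step 5 — Type: Im(Z) = 1.332e+04 ⇒ lagging (phase φ = 87.8°).

PF = 0.03772 (lagging, φ = 87.8°)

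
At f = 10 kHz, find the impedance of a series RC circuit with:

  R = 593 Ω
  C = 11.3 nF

Step 1 — Angular frequency: ω = 2π·f = 2π·1e+04 = 6.283e+04 rad/s.
Step 2 — Component impedances:
  R: Z = R = 593 Ω
  C: Z = 1/(jωC) = -j/(ω·C) = 0 - j1408 Ω
Step 3 — Series combination: Z_total = R + C = 593 - j1408 Ω = 1528∠-67.2° Ω.

Z = 593 - j1408 Ω = 1528∠-67.2° Ω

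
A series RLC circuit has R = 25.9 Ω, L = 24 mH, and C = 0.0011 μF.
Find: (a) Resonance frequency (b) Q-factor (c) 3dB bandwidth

Step 1 — Resonance condition Im(Z)=0 gives ω₀ = 1/√(LC).
Step 2 — ω₀ = 1/√(0.024·1.1e-09) = 1.946e+05 rad/s.
Step 3 — f₀ = ω₀/(2π) = 3.098e+04 Hz.
Step 4 — Series Q: Q = ω₀L/R = 1.946e+05·0.024/25.9 = 180.3.
Step 5 — 3dB bandwidth: Δω = ω₀/Q = 1079 rad/s; BW = Δω/(2π) = 171.8 Hz.

(a) f₀ = 3.098e+04 Hz  (b) Q = 180.3  (c) BW = 171.8 Hz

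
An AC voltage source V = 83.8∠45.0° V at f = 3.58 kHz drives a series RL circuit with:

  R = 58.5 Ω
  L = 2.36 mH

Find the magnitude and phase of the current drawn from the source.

Step 1 — Angular frequency: ω = 2π·f = 2π·3580 = 2.249e+04 rad/s.
Step 2 — Component impedances:
  R: Z = R = 58.5 Ω
  L: Z = jωL = j·2.249e+04·0.00236 = 0 + j53.09 Ω
Step 3 — Series combination: Z_total = R + L = 58.5 + j53.09 Ω = 79∠42.2° Ω.
Step 4 — Source phasor: V = 83.8∠45.0° V = 59.26 + j59.26 V.
Step 5 — Ohm's law: I = V / Z_total = (59.26 + j59.26) / (58.5 + j53.09) = 1.06 + j0.05142 A.
Step 6 — Convert to polar: |I| = 1.061 A, ∠I = 2.8°.

I = 1.061∠2.8° A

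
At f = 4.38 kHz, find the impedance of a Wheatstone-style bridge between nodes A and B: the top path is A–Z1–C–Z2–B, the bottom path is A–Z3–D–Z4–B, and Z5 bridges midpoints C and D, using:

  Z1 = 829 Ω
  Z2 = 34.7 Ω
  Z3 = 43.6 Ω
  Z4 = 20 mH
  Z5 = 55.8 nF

Step 1 — Angular frequency: ω = 2π·f = 2π·4380 = 2.752e+04 rad/s.
Step 2 — Component impedances:
  Z1: Z = R = 829 Ω
  Z2: Z = R = 34.7 Ω
  Z3: Z = R = 43.6 Ω
  Z4: Z = jωL = j·2.752e+04·0.02 = 0 + j550.4 Ω
  Z5: Z = 1/(jωC) = -j/(ω·C) = 0 - j651.2 Ω
Step 3 — Bridge requires nodal analysis (the Z5 bridge couples midpoints C and D, so the two paths cannot be reduced to a simple series/parallel combination). Setting node B to ground and injecting 1 A at node A, the 3-node admittance system at A, C, D solves to V_A = Z_AB = 731.7 + j239.1 Ω = 769.7∠18.1° Ω.

Z = 731.7 + j239.1 Ω = 769.7∠18.1° Ω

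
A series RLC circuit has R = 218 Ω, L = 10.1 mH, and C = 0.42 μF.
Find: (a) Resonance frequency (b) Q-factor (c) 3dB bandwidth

Step 1 — Resonance condition Im(Z)=0 gives ω₀ = 1/√(LC).
Step 2 — ω₀ = 1/√(0.0101·4.2e-07) = 1.535e+04 rad/s.
Step 3 — f₀ = ω₀/(2π) = 2444 Hz.
Step 4 — Series Q: Q = ω₀L/R = 1.535e+04·0.0101/218 = 0.7113.
Step 5 — 3dB bandwidth: Δω = ω₀/Q = 2.158e+04 rad/s; BW = Δω/(2π) = 3435 Hz.

(a) f₀ = 2444 Hz  (b) Q = 0.7113  (c) BW = 3435 Hz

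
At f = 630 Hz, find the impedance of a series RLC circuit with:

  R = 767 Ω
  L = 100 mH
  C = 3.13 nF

Step 1 — Angular frequency: ω = 2π·f = 2π·630 = 3958 rad/s.
Step 2 — Component impedances:
  R: Z = R = 767 Ω
  L: Z = jωL = j·3958·0.1 = 0 + j395.8 Ω
  C: Z = 1/(jωC) = -j/(ω·C) = 0 - j8.071e+04 Ω
Step 3 — Series combination: Z_total = R + L + C = 767 - j8.032e+04 Ω = 8.032e+04∠-89.5° Ω.

Z = 767 - j8.032e+04 Ω = 8.032e+04∠-89.5° Ω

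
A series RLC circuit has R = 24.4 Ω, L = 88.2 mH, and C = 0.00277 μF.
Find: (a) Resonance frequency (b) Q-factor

Step 1 — Resonance condition Im(Z)=0 gives ω₀ = 1/√(LC).
Step 2 — ω₀ = 1/√(0.0882·2.77e-09) = 6.398e+04 rad/s.
Step 3 — f₀ = ω₀/(2π) = 1.018e+04 Hz.
Step 4 — Series Q: Q = ω₀L/R = 6.398e+04·0.0882/24.4 = 231.3.

(a) f₀ = 1.018e+04 Hz  (b) Q = 231.3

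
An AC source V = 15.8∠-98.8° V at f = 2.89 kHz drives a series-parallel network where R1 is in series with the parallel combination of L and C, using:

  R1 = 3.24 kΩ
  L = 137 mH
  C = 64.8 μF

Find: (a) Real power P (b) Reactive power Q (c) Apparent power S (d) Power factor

Step 1 — Angular frequency: ω = 2π·f = 2π·2890 = 1.816e+04 rad/s.
Step 2 — Component impedances:
  R1: Z = R = 3240 Ω
  L: Z = jωL = j·1.816e+04·0.137 = 0 + j2488 Ω
  C: Z = 1/(jωC) = -j/(ω·C) = 0 - j0.8499 Ω
Step 3 — Parallel branch: L || C = 1/(1/L + 1/C) = 0 - j0.8502 Ω.
Step 4 — Series with R1: Z_total = R1 + (L || C) = 3240 - j0.8502 Ω = 3240∠-0.0° Ω.
Step 5 — Source phasor: V = 15.8∠-98.8° V = -2.417 - j15.61 V.
Step 6 — Current: I = V / Z = -0.0007448 - j0.004819 A = 0.004877∠-98.8° A.
Step 7 — Complex power: S = V·I* = 0.07705 - j2.022e-05 VA.
Step 8 — Real power: P = Re(S) = 0.07705 W.
Step 9 — Reactive power: Q = Im(S) = -2.022e-05 VAR.
Step 10 — Apparent power: |S| = 0.07705 VA.
Step 11 — Power factor: PF = P/|S| = 1 (leading).

(a) P = 0.07705 W  (b) Q = -2.022e-05 VAR  (c) S = 0.07705 VA  (d) PF = 1 (leading)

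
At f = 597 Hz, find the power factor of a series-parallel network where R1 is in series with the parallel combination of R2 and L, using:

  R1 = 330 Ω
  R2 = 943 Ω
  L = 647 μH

Step 1 — Angular frequency: ω = 2π·f = 2π·597 = 3751 rad/s.
Step 2 — Component impedances:
  R1: Z = R = 330 Ω
  R2: Z = R = 943 Ω
  L: Z = jωL = j·3751·0.000647 = 0 + j2.427 Ω
Step 3 — Parallel branch: R2 || L = 1/(1/R2 + 1/L) = 0.006246 + j2.427 Ω.
Step 4 — Series with R1: Z_total = R1 + (R2 || L) = 330 + j2.427 Ω = 330∠0.4° Ω.
Step 5 — Power factor: PF = cos(φ) = Re(Z)/|Z| = 330/330 = 1.
Step 6 — Type: Im(Z) = 2.427 ⇒ lagging (phase φ = 0.4°).

PF = 1 (lagging, φ = 0.4°)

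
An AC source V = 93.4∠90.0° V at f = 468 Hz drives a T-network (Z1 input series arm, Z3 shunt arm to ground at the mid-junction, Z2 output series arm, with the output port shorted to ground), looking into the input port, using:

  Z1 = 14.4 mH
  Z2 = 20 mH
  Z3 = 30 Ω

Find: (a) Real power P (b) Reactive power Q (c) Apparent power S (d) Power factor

Step 1 — Angular frequency: ω = 2π·f = 2π·468 = 2941 rad/s.
Step 2 — Component impedances:
  Z1: Z = jωL = j·2941·0.0144 = 0 + j42.34 Ω
  Z2: Z = jωL = j·2941·0.02 = 0 + j58.81 Ω
  Z3: Z = R = 30 Ω
Step 3 — With the output port shorted to ground, the output series arm Z2 runs from the junction to ground; the shunt arm Z3 also runs from the junction to ground. They appear in parallel: Z3 || Z2 = 23.81 + j12.14 Ω.
Step 4 — Series with input arm Z1: Z_in = Z1 + (Z3 || Z2) = 23.81 + j54.49 Ω = 59.46∠66.4° Ω.
Step 5 — Source phasor: V = 93.4∠90.0° V = 0 + j93.4 V.
Step 6 — Current: I = V / Z = 1.439 + j0.6289 A = 1.571∠23.6° A.
Step 7 — Complex power: S = V·I* = 58.74 + j134.4 VA.
Step 8 — Real power: P = Re(S) = 58.74 W.
Step 9 — Reactive power: Q = Im(S) = 134.4 VAR.
Step 10 — Apparent power: |S| = 146.7 VA.
Step 11 — Power factor: PF = P/|S| = 0.4004 (lagging).

(a) P = 58.74 W  (b) Q = 134.4 VAR  (c) S = 146.7 VA  (d) PF = 0.4004 (lagging)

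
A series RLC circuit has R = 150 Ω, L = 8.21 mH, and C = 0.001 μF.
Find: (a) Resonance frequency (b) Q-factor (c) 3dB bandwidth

Step 1 — Resonance: ω₀ = 1/√(LC) = 1/√(0.00821·1e-09) = 3.49e+05 rad/s.
Step 2 — f₀ = ω₀/(2π) = 5.555e+04 Hz.
Step 3 — Series Q: Q = ω₀L/R = 3.49e+05·0.00821/150 = 19.1.
Step 4 — Bandwidth: Δω = ω₀/Q = 1.827e+04 rad/s; BW = Δω/(2π) = 2908 Hz.

(a) f₀ = 5.555e+04 Hz  (b) Q = 19.1  (c) BW = 2908 Hz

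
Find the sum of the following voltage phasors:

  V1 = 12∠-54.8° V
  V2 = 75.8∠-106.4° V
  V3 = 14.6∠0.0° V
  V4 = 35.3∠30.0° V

Step 1 — Convert each phasor to rectangular form:
  V1 = 12·(cos(-54.8°) + j·sin(-54.8°)) = 6.917 - j9.806 V
  V2 = 75.8·(cos(-106.4°) + j·sin(-106.4°)) = -21.4 - j72.72 V
  V3 = 14.6·(cos(0.0°) + j·sin(0.0°)) = 14.6 V
  V4 = 35.3·(cos(30.0°) + j·sin(30.0°)) = 30.57 + j17.65 V
Step 2 — Sum components: V_total = 30.69 - j64.87 V.
Step 3 — Convert to polar: |V_total| = 71.76 V, ∠V_total = -64.7°.

V_total = 71.76∠-64.7° V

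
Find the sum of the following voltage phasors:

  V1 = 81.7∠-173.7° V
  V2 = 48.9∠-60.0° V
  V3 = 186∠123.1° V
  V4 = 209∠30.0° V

Step 1 — Convert each phasor to rectangular form:
  V1 = 81.7·(cos(-173.7°) + j·sin(-173.7°)) = -81.21 - j8.965 V
  V2 = 48.9·(cos(-60.0°) + j·sin(-60.0°)) = 24.45 - j42.35 V
  V3 = 186·(cos(123.1°) + j·sin(123.1°)) = -101.6 + j155.8 V
  V4 = 209·(cos(30.0°) + j·sin(30.0°)) = 181 + j104.5 V
Step 2 — Sum components: V_total = 22.67 + j209 V.
Step 3 — Convert to polar: |V_total| = 210.2 V, ∠V_total = 83.8°.

V_total = 210.2∠83.8° V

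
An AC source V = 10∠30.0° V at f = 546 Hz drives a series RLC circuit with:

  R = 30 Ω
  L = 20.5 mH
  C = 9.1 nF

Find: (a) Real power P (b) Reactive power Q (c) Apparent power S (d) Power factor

Step 1 — Angular frequency: ω = 2π·f = 2π·546 = 3431 rad/s.
Step 2 — Component impedances:
  R: Z = R = 30 Ω
  L: Z = jωL = j·3431·0.0205 = 0 + j70.33 Ω
  C: Z = 1/(jωC) = -j/(ω·C) = 0 - j3.203e+04 Ω
Step 3 — Series combination: Z_total = R + L + C = 30 - j3.196e+04 Ω = 3.196e+04∠-89.9° Ω.
Step 4 — Source phasor: V = 10∠30.0° V = 8.66 + j5 V.
Step 5 — Current: I = V / Z = -0.0001562 + j0.0002711 A = 0.0003129∠119.9° A.
Step 6 — Complex power: S = V·I* = 2.937e-06 - j0.003129 VA.
Step 7 — Real power: P = Re(S) = 2.937e-06 W.
Step 8 — Reactive power: Q = Im(S) = -0.003129 VAR.
Step 9 — Apparent power: |S| = 0.003129 VA.
Step 10 — Power factor: PF = P/|S| = 0.0009386 (leading).

(a) P = 2.937e-06 W  (b) Q = -0.003129 VAR  (c) S = 0.003129 VA  (d) PF = 0.0009386 (leading)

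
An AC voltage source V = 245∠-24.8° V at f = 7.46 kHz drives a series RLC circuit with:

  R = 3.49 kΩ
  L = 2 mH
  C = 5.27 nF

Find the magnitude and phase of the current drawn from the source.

Step 1 — Angular frequency: ω = 2π·f = 2π·7460 = 4.687e+04 rad/s.
Step 2 — Component impedances:
  R: Z = R = 3490 Ω
  L: Z = jωL = j·4.687e+04·0.002 = 0 + j93.75 Ω
  C: Z = 1/(jωC) = -j/(ω·C) = 0 - j4048 Ω
Step 3 — Series combination: Z_total = R + L + C = 3490 - j3955 Ω = 5274∠-48.6° Ω.
Step 4 — Source phasor: V = 245∠-24.8° V = 222.4 - j102.8 V.
Step 5 — Ohm's law: I = V / Z_total = (222.4 - j102.8) / (3490 - j3955) = 0.04251 + j0.01872 A.
Step 6 — Convert to polar: |I| = 0.04645 A, ∠I = 23.8°.

I = 0.04645∠23.8° A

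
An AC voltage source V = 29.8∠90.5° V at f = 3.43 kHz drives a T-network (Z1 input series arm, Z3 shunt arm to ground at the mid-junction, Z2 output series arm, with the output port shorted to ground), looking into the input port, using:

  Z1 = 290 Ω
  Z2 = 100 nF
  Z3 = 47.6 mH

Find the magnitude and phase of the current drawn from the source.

Step 1 — Angular frequency: ω = 2π·f = 2π·3430 = 2.155e+04 rad/s.
Step 2 — Component impedances:
  Z1: Z = R = 290 Ω
  Z2: Z = 1/(jωC) = -j/(ω·C) = 0 - j464 Ω
  Z3: Z = jωL = j·2.155e+04·0.0476 = 0 + j1026 Ω
Step 3 — With the output port shorted to ground, the output series arm Z2 runs from the junction to ground; the shunt arm Z3 also runs from the junction to ground. They appear in parallel: Z3 || Z2 = 0 - j847.2 Ω.
Step 4 — Series with input arm Z1: Z_in = Z1 + (Z3 || Z2) = 290 - j847.2 Ω = 895.5∠-71.1° Ω.
Step 5 — Source phasor: V = 29.8∠90.5° V = -0.2601 + j29.8 V.
Step 6 — Ohm's law: I = V / Z_total = (-0.2601 + j29.8) / (290 - j847.2) = -0.03158 + j0.0105 A.
Step 7 — Convert to polar: |I| = 0.03328 A, ∠I = 161.6°.

I = 0.03328∠161.6° A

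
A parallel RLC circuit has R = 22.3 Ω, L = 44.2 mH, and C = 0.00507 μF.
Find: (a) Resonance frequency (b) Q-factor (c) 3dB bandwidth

Step 1 — Resonance: ω₀ = 1/√(LC) = 1/√(0.0442·5.07e-09) = 6.68e+04 rad/s.
Step 2 — f₀ = ω₀/(2π) = 1.063e+04 Hz.
Step 3 — Parallel Q: Q = R/(ω₀L) = 22.3/(6.68e+04·0.0442) = 0.007553.
Step 4 — Bandwidth: Δω = ω₀/Q = 8.845e+06 rad/s; BW = Δω/(2π) = 1.408e+06 Hz.

(a) f₀ = 1.063e+04 Hz  (b) Q = 0.007553  (c) BW = 1.408e+06 Hz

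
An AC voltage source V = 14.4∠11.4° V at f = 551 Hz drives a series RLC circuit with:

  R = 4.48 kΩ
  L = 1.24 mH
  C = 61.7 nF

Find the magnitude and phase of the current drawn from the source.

Step 1 — Angular frequency: ω = 2π·f = 2π·551 = 3462 rad/s.
Step 2 — Component impedances:
  R: Z = R = 4480 Ω
  L: Z = jωL = j·3462·0.00124 = 0 + j4.293 Ω
  C: Z = 1/(jωC) = -j/(ω·C) = 0 - j4681 Ω
Step 3 — Series combination: Z_total = R + L + C = 4480 - j4677 Ω = 6477∠-46.2° Ω.
Step 4 — Source phasor: V = 14.4∠11.4° V = 14.12 + j2.846 V.
Step 5 — Ohm's law: I = V / Z_total = (14.12 + j2.846) / (4480 - j4677) = 0.00119 + j0.001878 A.
Step 6 — Convert to polar: |I| = 0.002223 A, ∠I = 57.6°.

I = 0.002223∠57.6° A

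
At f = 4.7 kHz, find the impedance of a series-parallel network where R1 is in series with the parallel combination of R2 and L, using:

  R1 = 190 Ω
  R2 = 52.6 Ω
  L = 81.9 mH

Step 1 — Angular frequency: ω = 2π·f = 2π·4700 = 2.953e+04 rad/s.
Step 2 — Component impedances:
  R1: Z = R = 190 Ω
  R2: Z = R = 52.6 Ω
  L: Z = jωL = j·2.953e+04·0.0819 = 0 + j2419 Ω
Step 3 — Parallel branch: R2 || L = 1/(1/R2 + 1/L) = 52.58 + j1.143 Ω.
Step 4 — Series with R1: Z_total = R1 + (R2 || L) = 242.6 + j1.143 Ω = 242.6∠0.3° Ω.

Z = 242.6 + j1.143 Ω = 242.6∠0.3° Ω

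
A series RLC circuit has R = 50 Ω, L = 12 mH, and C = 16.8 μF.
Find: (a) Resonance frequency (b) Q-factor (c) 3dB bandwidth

Step 1 — Resonance: ω₀ = 1/√(LC) = 1/√(0.012·1.68e-05) = 2227 rad/s.
Step 2 — f₀ = ω₀/(2π) = 354.5 Hz.
Step 3 — Series Q: Q = ω₀L/R = 2227·0.012/50 = 0.5345.
Step 4 — Bandwidth: Δω = ω₀/Q = 4167 rad/s; BW = Δω/(2π) = 663.1 Hz.

(a) f₀ = 354.5 Hz  (b) Q = 0.5345  (c) BW = 663.1 Hz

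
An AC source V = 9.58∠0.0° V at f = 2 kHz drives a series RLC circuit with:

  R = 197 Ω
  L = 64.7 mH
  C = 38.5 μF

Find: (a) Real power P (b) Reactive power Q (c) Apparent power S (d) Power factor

Step 1 — Angular frequency: ω = 2π·f = 2π·2000 = 1.257e+04 rad/s.
Step 2 — Component impedances:
  R: Z = R = 197 Ω
  L: Z = jωL = j·1.257e+04·0.0647 = 0 + j813 Ω
  C: Z = 1/(jωC) = -j/(ω·C) = 0 - j2.067 Ω
Step 3 — Series combination: Z_total = R + L + C = 197 + j811 Ω = 834.6∠76.3° Ω.
Step 4 — Source phasor: V = 9.58∠0.0° V = 9.58 V.
Step 5 — Current: I = V / Z = 0.00271 - j0.01115 A = 0.01148∠-76.3° A.
Step 6 — Complex power: S = V·I* = 0.02596 + j0.1069 VA.
Step 7 — Real power: P = Re(S) = 0.02596 W.
Step 8 — Reactive power: Q = Im(S) = 0.1069 VAR.
Step 9 — Apparent power: |S| = 0.11 VA.
Step 10 — Power factor: PF = P/|S| = 0.2361 (lagging).

(a) P = 0.02596 W  (b) Q = 0.1069 VAR  (c) S = 0.11 VA  (d) PF = 0.2361 (lagging)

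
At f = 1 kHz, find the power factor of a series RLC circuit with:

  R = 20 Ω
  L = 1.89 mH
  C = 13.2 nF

Step 1 — Angular frequency: ω = 2π·f = 2π·1000 = 6283 rad/s.
Step 2 — Component impedances:
  R: Z = R = 20 Ω
  L: Z = jωL = j·6283·0.00189 = 0 + j11.88 Ω
  C: Z = 1/(jωC) = -j/(ω·C) = 0 - j1.206e+04 Ω
Step 3 — Series combination: Z_total = R + L + C = 20 - j1.205e+04 Ω = 1.205e+04∠-89.9° Ω.
Step 4 — Power factor: PF = cos(φ) = Re(Z)/|Z| = 20/1.205e+04 = 0.00166.
Step 5 — Type: Im(Z) = -1.205e+04 ⇒ leading (phase φ = -89.9°).

PF = 0.00166 (leading, φ = -89.9°)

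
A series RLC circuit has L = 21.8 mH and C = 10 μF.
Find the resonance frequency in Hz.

Step 1 — Resonance condition Im(Z)=0 gives ω₀ = 1/√(LC).
Step 2 — ω₀ = 1/√(0.0218·1e-05) = 2142 rad/s.
Step 3 — f₀ = ω₀/(2π) = 340.9 Hz.

f₀ = 340.9 Hz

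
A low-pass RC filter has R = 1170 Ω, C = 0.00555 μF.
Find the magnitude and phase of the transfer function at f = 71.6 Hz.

Step 1 — Angular frequency: ω = 2π·71.6 = 449.9 rad/s.
Step 2 — Transfer function: H(jω) = 1/(1 + jωRC).
Step 3 — Denominator: 1 + jωRC = 1 + j·449.9·1170·5.55e-09 = 1 + j0.002921.
Step 4 — H = 1 - j0.002921.
Step 5 — Magnitude: |H| = 1 (-0.0 dB); phase: φ = -0.2°.

|H| = 1 (-0.0 dB), φ = -0.2°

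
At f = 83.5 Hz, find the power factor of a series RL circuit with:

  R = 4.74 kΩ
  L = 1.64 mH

Step 1 — Angular frequency: ω = 2π·f = 2π·83.5 = 524.6 rad/s.
Step 2 — Component impedances:
  R: Z = R = 4740 Ω
  L: Z = jωL = j·524.6·0.00164 = 0 + j0.8604 Ω
Step 3 — Series combination: Z_total = R + L = 4740 + j0.8604 Ω = 4740∠0.0° Ω.
Step 4 — Power factor: PF = cos(φ) = Re(Z)/|Z| = 4740/4740 = 1.
Step 5 — Type: Im(Z) = 0.8604 ⇒ lagging (phase φ = 0.0°).

PF = 1 (lagging, φ = 0.0°)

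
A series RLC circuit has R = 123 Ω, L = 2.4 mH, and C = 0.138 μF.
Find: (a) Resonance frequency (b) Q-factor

Step 1 — Resonance condition Im(Z)=0 gives ω₀ = 1/√(LC).
Step 2 — ω₀ = 1/√(0.0024·1.38e-07) = 5.495e+04 rad/s.
Step 3 — f₀ = ω₀/(2π) = 8745 Hz.
Step 4 — Series Q: Q = ω₀L/R = 5.495e+04·0.0024/123 = 1.072.

(a) f₀ = 8745 Hz  (b) Q = 1.072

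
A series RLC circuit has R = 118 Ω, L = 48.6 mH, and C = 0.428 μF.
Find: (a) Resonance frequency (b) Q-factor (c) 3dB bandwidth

Step 1 — Resonance: ω₀ = 1/√(LC) = 1/√(0.0486·4.28e-07) = 6934 rad/s.
Step 2 — f₀ = ω₀/(2π) = 1104 Hz.
Step 3 — Series Q: Q = ω₀L/R = 6934·0.0486/118 = 2.856.
Step 4 — Bandwidth: Δω = ω₀/Q = 2428 rad/s; BW = Δω/(2π) = 386.4 Hz.

(a) f₀ = 1104 Hz  (b) Q = 2.856  (c) BW = 386.4 Hz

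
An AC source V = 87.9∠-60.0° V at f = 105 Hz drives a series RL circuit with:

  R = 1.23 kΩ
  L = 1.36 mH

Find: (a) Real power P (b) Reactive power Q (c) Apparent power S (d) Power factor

Step 1 — Angular frequency: ω = 2π·f = 2π·105 = 659.7 rad/s.
Step 2 — Component impedances:
  R: Z = R = 1230 Ω
  L: Z = jωL = j·659.7·0.00136 = 0 + j0.8972 Ω
Step 3 — Series combination: Z_total = R + L = 1230 + j0.8972 Ω = 1230∠0.0° Ω.
Step 4 — Source phasor: V = 87.9∠-60.0° V = 43.95 - j76.12 V.
Step 5 — Current: I = V / Z = 0.03569 - j0.06192 A = 0.07146∠-60.0° A.
Step 6 — Complex power: S = V·I* = 6.282 + j0.004582 VA.
Step 7 — Real power: P = Re(S) = 6.282 W.
Step 8 — Reactive power: Q = Im(S) = 0.004582 VAR.
Step 9 — Apparent power: |S| = 6.282 VA.
Step 10 — Power factor: PF = P/|S| = 1 (lagging).

(a) P = 6.282 W  (b) Q = 0.004582 VAR  (c) S = 6.282 VA  (d) PF = 1 (lagging)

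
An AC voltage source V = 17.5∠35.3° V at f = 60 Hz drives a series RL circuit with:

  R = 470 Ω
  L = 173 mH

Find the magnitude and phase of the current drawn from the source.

Step 1 — Angular frequency: ω = 2π·f = 2π·60 = 377 rad/s.
Step 2 — Component impedances:
  R: Z = R = 470 Ω
  L: Z = jωL = j·377·0.173 = 0 + j65.22 Ω
Step 3 — Series combination: Z_total = R + L = 470 + j65.22 Ω = 474.5∠7.9° Ω.
Step 4 — Source phasor: V = 17.5∠35.3° V = 14.28 + j10.11 V.
Step 5 — Ohm's law: I = V / Z_total = (14.28 + j10.11) / (470 + j65.22) = 0.03274 + j0.01697 A.
Step 6 — Convert to polar: |I| = 0.03688 A, ∠I = 27.4°.

I = 0.03688∠27.4° A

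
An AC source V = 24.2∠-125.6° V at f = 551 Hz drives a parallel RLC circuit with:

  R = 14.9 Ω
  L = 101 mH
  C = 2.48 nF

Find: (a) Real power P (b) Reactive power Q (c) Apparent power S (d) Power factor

Step 1 — Angular frequency: ω = 2π·f = 2π·551 = 3462 rad/s.
Step 2 — Component impedances:
  R: Z = R = 14.9 Ω
  L: Z = jωL = j·3462·0.101 = 0 + j349.7 Ω
  C: Z = 1/(jωC) = -j/(ω·C) = 0 - j1.165e+05 Ω
Step 3 — Parallel combination: 1/Z_total = 1/R + 1/L + 1/C; Z_total = 14.87 + j0.6319 Ω = 14.89∠2.4° Ω.
Step 4 — Source phasor: V = 24.2∠-125.6° V = -14.09 - j19.68 V.
Step 5 — Current: I = V / Z = -1.002 - j1.28 A = 1.626∠-128.0° A.
Step 6 — Complex power: S = V·I* = 39.3 + j1.67 VA.
Step 7 — Real power: P = Re(S) = 39.3 W.
Step 8 — Reactive power: Q = Im(S) = 1.67 VAR.
Step 9 — Apparent power: |S| = 39.34 VA.
Step 10 — Power factor: PF = P/|S| = 0.9991 (lagging).

(a) P = 39.3 W  (b) Q = 1.67 VAR  (c) S = 39.34 VA  (d) PF = 0.9991 (lagging)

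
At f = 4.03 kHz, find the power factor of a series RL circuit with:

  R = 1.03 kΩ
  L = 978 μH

Step 1 — Angular frequency: ω = 2π·f = 2π·4030 = 2.532e+04 rad/s.
Step 2 — Component impedances:
  R: Z = R = 1030 Ω
  L: Z = jωL = j·2.532e+04·0.000978 = 0 + j24.76 Ω
Step 3 — Series combination: Z_total = R + L = 1030 + j24.76 Ω = 1030∠1.4° Ω.
Step 4 — Power factor: PF = cos(φ) = Re(Z)/|Z| = 1030/1030.3 = 0.9997.
Step 5 — Type: Im(Z) = 24.76 ⇒ lagging (phase φ = 1.4°).

PF = 0.9997 (lagging, φ = 1.4°)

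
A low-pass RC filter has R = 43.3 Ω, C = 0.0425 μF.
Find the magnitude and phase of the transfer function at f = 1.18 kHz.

Step 1 — Angular frequency: ω = 2π·1180 = 7414 rad/s.
Step 2 — Transfer function: H(jω) = 1/(1 + jωRC).
Step 3 — Denominator: 1 + jωRC = 1 + j·7414·43.3·4.25e-08 = 1 + j0.01364.
Step 4 — H = 0.9998 - j0.01364.
Step 5 — Magnitude: |H| = 0.9999 (-0.0 dB); phase: φ = -0.8°.

|H| = 0.9999 (-0.0 dB), φ = -0.8°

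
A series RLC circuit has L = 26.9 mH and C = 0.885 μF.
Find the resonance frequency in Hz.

Step 1 — Resonance condition Im(Z)=0 gives ω₀ = 1/√(LC).
Step 2 — ω₀ = 1/√(0.0269·8.85e-07) = 6481 rad/s.
Step 3 — f₀ = ω₀/(2π) = 1032 Hz.

f₀ = 1032 Hz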